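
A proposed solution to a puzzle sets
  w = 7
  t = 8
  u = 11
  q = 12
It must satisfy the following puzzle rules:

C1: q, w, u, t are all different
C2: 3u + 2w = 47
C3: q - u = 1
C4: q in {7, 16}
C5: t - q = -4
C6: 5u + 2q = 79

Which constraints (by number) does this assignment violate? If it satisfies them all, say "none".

C1: values 12, 7, 11, 8 are pairwise distinct — satisfied.
C2: 3u + 2w = 3(11) + 2(7) = 47 — satisfied.
C3: q - u = 12 - 11 = 1 — satisfied.
C4: q = 12 is not in {7, 16} — violated.
C5: t - q = 8 - 12 = -4 — satisfied.
C6: 5u + 2q = 5(11) + 2(12) = 79 — satisfied.

The assignment fails constraint 4.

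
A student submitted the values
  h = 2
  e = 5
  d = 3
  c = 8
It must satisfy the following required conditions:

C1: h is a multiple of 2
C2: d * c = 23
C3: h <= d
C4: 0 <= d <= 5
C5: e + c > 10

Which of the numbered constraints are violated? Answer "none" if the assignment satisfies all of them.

Constraint 2 does not hold.

C1: 2 / 2 = 1, so 2 divides 2 — holds.
C2: d * c = 3 * 8 = 24, not 23 — fails.
C3: h = 2, d = 3; 2 ≤ 3 — holds.
C4: d = 3 lies in [0, 5] — holds.
C5: e + c = 5 + 8 = 13; 13 > 10 — holds.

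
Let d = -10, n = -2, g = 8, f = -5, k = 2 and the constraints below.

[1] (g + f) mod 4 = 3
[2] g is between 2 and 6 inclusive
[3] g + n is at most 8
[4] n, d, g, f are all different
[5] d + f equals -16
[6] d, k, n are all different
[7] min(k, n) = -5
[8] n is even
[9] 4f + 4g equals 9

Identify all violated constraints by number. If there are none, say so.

[1] g + f = 3; 3 mod 4 = 3 — OK.
[2] g = 8 is outside [2, 6] — violated.
[3] g + n = 8 + (-2) = 6; 6 ≤ 8 — OK.
[4] values -2, -10, 8, -5 are pairwise distinct — OK.
[5] d + f = -10 + (-5) = -15, not -16 — violated.
[6] values -10, 2, -2 are pairwise distinct — OK.
[7] min(2, -2) = -2, not -5 — violated.
[8] n = -2 is even — OK.
[9] 4f + 4g = 4(-5) + 4(8) = 12, not 9 — violated.

Constraints 2, 5, 7, and 9 are violated.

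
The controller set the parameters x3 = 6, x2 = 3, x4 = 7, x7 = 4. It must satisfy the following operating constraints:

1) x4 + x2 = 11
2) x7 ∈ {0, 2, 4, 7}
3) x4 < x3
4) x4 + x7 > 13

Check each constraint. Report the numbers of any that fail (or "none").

1) x4 + x2 = 7 + 3 = 10, not 11 — fails.
2) x7 = 4 is in {0, 2, 4, 7} — holds.
3) x4 = 7, x3 = 6; 7 ≥ 6 (want <) — fails.
4) x4 + x7 = 7 + 4 = 11; 11 ≤ 13, bound 13 not met — fails.

Constraints 1, 3, 4 are violated.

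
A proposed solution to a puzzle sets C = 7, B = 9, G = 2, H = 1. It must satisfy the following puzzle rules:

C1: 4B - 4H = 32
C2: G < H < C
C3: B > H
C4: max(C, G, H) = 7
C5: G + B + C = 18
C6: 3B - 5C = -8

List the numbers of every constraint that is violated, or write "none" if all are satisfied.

Constraint 2 does not hold.

C1: 4B - 4H = 4(9) - 4(1) = 32  true
C2: values 2, 1, 7; G = 2 is not < H = 1  false
C3: B = 9, H = 1; 9 > 1  true
C4: max(7, 2, 1) = 7  true
C5: G + B + C = 2 + 9 + 7 = 18  true
C6: 3B - 5C = 3(9) - 5(7) = -8  true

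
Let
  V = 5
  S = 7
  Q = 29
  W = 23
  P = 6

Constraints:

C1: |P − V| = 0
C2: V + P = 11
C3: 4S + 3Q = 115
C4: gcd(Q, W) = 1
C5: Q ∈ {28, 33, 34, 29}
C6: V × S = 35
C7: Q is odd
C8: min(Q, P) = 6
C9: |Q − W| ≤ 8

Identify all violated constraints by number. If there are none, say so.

Constraint 1 is violated.

C1: |6 − 5| = 1, not 0  fails
C2: V + P = 5 + 6 = 11  holds
C3: 4S + 3Q = 4(7) + 3(29) = 115  holds
C4: gcd(29, 23) = 1  holds
C5: Q = 29 is in {28, 33, 34, 29}  holds
C6: V × S = 5 × 7 = 35  holds
C7: Q = 29 is odd  holds
C8: min(29, 6) = 6  holds
C9: |29 − 23| = 6; 6 ≤ 8  holds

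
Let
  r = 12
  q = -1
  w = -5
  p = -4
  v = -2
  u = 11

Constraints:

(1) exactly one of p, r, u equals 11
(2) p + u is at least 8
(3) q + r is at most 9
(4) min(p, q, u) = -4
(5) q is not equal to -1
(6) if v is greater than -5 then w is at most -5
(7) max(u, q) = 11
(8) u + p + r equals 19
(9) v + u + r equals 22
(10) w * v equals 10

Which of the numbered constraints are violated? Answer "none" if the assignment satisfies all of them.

The assignment fails constraints 2, 3, 5, 9.

(1) p=-4, r=12, u=11; 1 of them equals 11 — OK.
(2) p + u = -4 + 11 = 7; 7 < 8, bound 8 not met — violated.
(3) q + r = -1 + 12 = 11; 11 > 9, bound 9 not met — violated.
(4) min(-4, -1, 11) = -4 — OK.
(5) q = -1, but -1 is required to differ — violated.
(6) v = -2 > -5, so we need w ≤ -5; w = -5 ≤ -5 — OK.
(7) max(11, -1) = 11 — OK.
(8) u + p + r = 11 + (-4) + 12 = 19 — OK.
(9) v + u + r = -2 + 11 + 12 = 21, not 22 — violated.
(10) w * v = -5 * (-2) = 10 — OK.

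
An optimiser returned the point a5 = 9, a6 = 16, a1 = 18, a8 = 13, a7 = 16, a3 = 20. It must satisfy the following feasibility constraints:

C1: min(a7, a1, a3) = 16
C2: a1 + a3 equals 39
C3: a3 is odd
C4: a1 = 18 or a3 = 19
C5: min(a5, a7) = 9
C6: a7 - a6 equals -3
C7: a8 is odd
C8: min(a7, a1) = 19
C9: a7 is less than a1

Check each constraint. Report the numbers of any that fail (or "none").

C1: min(16, 18, 20) = 16  yes
C2: a1 + a3 = 18 + 20 = 38, not 39  no
C3: a3 = 20 is even  no
C4: a1 = 18 = 18 (first disjunct)  yes
C5: min(9, 16) = 9  yes
C6: a7 - a6 = 16 - 16 = 0, not -3  no
C7: a8 = 13 is odd  yes
C8: min(16, 18) = 16, not 19  no
C9: a7 = 16, a1 = 18; 16 < 18  yes

Violated: 2, 3, 6, 8.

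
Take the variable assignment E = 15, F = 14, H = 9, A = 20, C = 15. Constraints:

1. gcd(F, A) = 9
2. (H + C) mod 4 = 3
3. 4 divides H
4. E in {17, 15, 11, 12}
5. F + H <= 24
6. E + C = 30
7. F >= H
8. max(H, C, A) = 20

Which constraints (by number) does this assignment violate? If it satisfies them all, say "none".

Constraints 1, 2, and 3 are violated.

1. gcd(14, 20) = 2, not 9  FAIL
2. H + C = 24; 24 mod 4 = 0, not 3  FAIL
3. 9 = 4*2 + 1, so 4 does not divide 9  FAIL
4. E = 15 is in {17, 15, 11, 12}  OK
5. F + H = 14 + 9 = 23; 23 ≤ 24  OK
6. E + C = 15 + 15 = 30  OK
7. F = 14, H = 9; 14 ≥ 9  OK
8. max(9, 15, 20) = 20  OK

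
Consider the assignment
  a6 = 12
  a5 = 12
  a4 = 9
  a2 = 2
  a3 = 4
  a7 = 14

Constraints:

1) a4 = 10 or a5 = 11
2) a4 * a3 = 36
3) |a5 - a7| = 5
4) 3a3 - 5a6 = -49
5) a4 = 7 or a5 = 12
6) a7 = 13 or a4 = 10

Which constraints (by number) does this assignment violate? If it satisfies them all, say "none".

1) a4 = 9 ≠ 10 and a5 = 12 ≠ 11; both disjuncts false — violated.
2) a4 * a3 = 9 * 4 = 36 — satisfied.
3) |12 - 14| = 2, not 5 — violated.
4) 3a3 - 5a6 = 3(4) - 5(12) = -48, not -49 — violated.
5) a4 = 9 ≠ 7, but a5 = 12 = 12 (second disjunct) — satisfied.
6) a7 = 14 ≠ 13 and a4 = 9 ≠ 10; both disjuncts false — violated.

Constraints 1, 3, 4, and 6 do not hold.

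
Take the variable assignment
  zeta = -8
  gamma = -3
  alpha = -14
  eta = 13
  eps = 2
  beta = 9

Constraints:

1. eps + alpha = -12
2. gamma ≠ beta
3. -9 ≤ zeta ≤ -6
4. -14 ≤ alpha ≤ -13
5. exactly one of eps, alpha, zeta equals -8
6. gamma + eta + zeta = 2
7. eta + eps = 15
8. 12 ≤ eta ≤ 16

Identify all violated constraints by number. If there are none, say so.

1. eps + alpha = 2 + (-14) = -12 — holds.
2. gamma = -3, beta = 9; distinct — holds.
3. zeta = -8 lies in [-9, -6] — holds.
4. alpha = -14 lies in [-14, -13] — holds.
5. eps=2, alpha=-14, zeta=-8; 1 of them equals -8 — holds.
6. gamma + eta + zeta = -3 + 13 + (-8) = 2 — holds.
7. eta + eps = 13 + 2 = 15 — holds.
8. eta = 13 lies in [12, 16] — holds.

All constraints are satisfied.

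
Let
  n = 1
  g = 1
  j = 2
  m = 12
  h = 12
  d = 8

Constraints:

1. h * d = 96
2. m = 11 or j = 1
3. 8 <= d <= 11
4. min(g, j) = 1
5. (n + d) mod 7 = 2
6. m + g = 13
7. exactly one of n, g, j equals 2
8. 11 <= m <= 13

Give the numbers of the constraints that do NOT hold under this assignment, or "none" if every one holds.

Violated: 2.

1. h * d = 12 * 8 = 96  holds
2. m = 12 ≠ 11 and j = 2 ≠ 1; both disjuncts false  fails
3. d = 8 lies in [8, 11]  holds
4. min(1, 2) = 1  holds
5. n + d = 9; 9 mod 7 = 2  holds
6. m + g = 12 + 1 = 13  holds
7. n=1, g=1, j=2; 1 of them equals 2  holds
8. m = 12 lies in [11, 13]  holds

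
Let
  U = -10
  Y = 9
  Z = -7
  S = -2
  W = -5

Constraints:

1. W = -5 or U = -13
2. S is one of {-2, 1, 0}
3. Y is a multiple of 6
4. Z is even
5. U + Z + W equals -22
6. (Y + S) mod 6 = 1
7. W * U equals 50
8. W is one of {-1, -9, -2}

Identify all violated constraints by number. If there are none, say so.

1. W = -5 = -5 (first disjunct)  holds
2. S = -2 is in {-2, 1, 0}  holds
3. 9 = 6*1 + 3, so 6 does not divide 9  fails
4. Z = -7 is odd  fails
5. U + Z + W = -10 + (-7) + (-5) = -22  holds
6. Y + S = 7; 7 mod 6 = 1  holds
7. W * U = -5 * (-10) = 50  holds
8. W = -5 is not in {-1, -9, -2}  fails

Constraints 3, 4, 8 are violated.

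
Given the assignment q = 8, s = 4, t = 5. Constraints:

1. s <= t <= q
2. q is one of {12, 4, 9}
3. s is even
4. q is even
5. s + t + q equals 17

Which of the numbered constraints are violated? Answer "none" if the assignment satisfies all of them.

No — constraint 2 is not satisfied.

1. values 4 <= 5 <= 8 — OK.
2. q = 8 is not in {12, 4, 9} — violated.
3. s = 4 is even — OK.
4. q = 8 is even — OK.
5. s + t + q = 4 + 5 + 8 = 17 — OK.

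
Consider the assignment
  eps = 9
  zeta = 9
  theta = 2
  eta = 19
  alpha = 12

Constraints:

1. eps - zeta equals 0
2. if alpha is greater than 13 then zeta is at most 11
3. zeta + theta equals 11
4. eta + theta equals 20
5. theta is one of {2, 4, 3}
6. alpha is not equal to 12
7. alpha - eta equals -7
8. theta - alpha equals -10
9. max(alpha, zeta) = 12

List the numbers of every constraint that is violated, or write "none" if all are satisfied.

1. eps - zeta = 9 - 9 = 0  true
2. alpha = 12, not > 13; antecedent false, conditional vacuously true  true
3. zeta + theta = 9 + 2 = 11  true
4. eta + theta = 19 + 2 = 21, not 20  false
5. theta = 2 is in {2, 4, 3}  true
6. alpha = 12, but 12 is required to differ  false
7. alpha - eta = 12 - 19 = -7  true
8. theta - alpha = 2 - 12 = -10  true
9. max(12, 9) = 12  true

Violated: 4, 6.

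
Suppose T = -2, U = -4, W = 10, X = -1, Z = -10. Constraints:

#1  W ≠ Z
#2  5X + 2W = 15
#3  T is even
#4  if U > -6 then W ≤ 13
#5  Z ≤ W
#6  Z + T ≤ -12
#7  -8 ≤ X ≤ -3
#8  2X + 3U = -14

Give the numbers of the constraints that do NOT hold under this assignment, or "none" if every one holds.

#1 W = 10, Z = -10; distinct  yes
#2 5X + 2W = 5(-1) + 2(10) = 15  yes
#3 T = -2 is even  yes
#4 U = -4 > -6, so we need W ≤ 13; W = 10 ≤ 13  yes
#5 Z = -10, W = 10; -10 ≤ 10  yes
#6 Z + T = -10 + (-2) = -12; -12 ≤ -12  yes
#7 X = -1 is outside [-8, -3]  no
#8 2X + 3U = 2(-1) + 3(-4) = -14  yes

Constraint 7 is violated.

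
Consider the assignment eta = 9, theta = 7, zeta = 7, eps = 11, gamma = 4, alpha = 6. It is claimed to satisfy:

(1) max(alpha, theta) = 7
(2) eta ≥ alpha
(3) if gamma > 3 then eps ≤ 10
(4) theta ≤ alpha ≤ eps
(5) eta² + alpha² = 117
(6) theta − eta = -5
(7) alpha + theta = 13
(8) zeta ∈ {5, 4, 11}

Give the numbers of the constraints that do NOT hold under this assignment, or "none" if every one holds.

No — constraints 3, 4, 6, and 8 are not satisfied.

(1) max(6, 7) = 7 — holds.
(2) eta = 9, alpha = 6; 9 ≥ 6 — holds.
(3) gamma = 4 > 3, so we need eps ≤ 10; but eps = 11 > 10 — fails.
(4) values 7, 6, 11; theta = 7 is not ≤ alpha = 6 — fails.
(5) eta² + alpha² = 9² + 6² = 81 + 36 = 117 — holds.
(6) theta − eta = 7 − 9 = -2, not -5 — fails.
(7) alpha + theta = 6 + 7 = 13 — holds.
(8) zeta = 7 is not in {5, 4, 11} — fails.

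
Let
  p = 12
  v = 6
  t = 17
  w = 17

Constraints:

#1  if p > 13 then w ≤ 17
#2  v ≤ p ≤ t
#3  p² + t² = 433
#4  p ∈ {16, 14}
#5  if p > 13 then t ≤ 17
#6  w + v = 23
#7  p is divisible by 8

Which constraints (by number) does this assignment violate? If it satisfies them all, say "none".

Constraints 4, 7 are violated.

#1 p = 12, not > 13; antecedent false, conditional vacuously true — holds.
#2 values 6 ≤ 12 ≤ 17 — holds.
#3 p² + t² = 12² + 17² = 144 + 289 = 433 — holds.
#4 p = 12 is not in {16, 14} — fails.
#5 p = 12, not > 13; antecedent false, conditional vacuously true — holds.
#6 w + v = 17 + 6 = 23 — holds.
#7 12 = 8×1 + 4, so 8 does not divide 12 — fails.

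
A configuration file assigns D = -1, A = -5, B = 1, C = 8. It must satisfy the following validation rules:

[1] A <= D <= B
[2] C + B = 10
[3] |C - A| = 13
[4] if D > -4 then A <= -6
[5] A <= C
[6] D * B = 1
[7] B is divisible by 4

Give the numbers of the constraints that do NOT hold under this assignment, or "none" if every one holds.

Violated: 2, 4, 6, 7.

[1] values -5 <= -1 <= 1  yes
[2] C + B = 8 + 1 = 9, not 10  no
[3] |8 - (-5)| = 13  yes
[4] D = -1 > -4, so we need A ≤ -6; but A = -5 > -6  no
[5] A = -5, C = 8; -5 ≤ 8  yes
[6] D * B = -1 * 1 = -1, not 1  no
[7] 1 = 4*0 + 1, so 4 does not divide 1  no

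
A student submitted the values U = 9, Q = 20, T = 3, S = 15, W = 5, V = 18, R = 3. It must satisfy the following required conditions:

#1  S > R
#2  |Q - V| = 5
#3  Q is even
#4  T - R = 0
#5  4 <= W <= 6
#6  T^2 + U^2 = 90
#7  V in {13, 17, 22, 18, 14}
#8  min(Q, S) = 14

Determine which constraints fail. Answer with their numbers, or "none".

#1 S = 15, R = 3; 15 > 3  ✓
#2 |20 - 18| = 2, not 5  ✗
#3 Q = 20 is even  ✓
#4 T - R = 3 - 3 = 0  ✓
#5 W = 5 lies in [4, 6]  ✓
#6 T^2 + U^2 = 3^2 + 9^2 = 9 + 81 = 90  ✓
#7 V = 18 is in {13, 17, 22, 18, 14}  ✓
#8 min(20, 15) = 15, not 14  ✗

Constraints 2 and 8 are violated.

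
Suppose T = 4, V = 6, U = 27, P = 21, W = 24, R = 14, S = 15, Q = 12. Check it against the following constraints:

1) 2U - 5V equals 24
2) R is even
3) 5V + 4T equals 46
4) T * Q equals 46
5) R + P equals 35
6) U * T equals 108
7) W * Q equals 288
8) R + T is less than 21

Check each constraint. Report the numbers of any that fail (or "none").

The assignment fails constraint 4.

1) 2U - 5V = 2(27) - 5(6) = 24  yes
2) R = 14 is even  yes
3) 5V + 4T = 5(6) + 4(4) = 46  yes
4) T * Q = 4 * 12 = 48, not 46  no
5) R + P = 14 + 21 = 35  yes
6) U * T = 27 * 4 = 108  yes
7) W * Q = 24 * 12 = 288  yes
8) R + T = 14 + 4 = 18; 18 < 21  yes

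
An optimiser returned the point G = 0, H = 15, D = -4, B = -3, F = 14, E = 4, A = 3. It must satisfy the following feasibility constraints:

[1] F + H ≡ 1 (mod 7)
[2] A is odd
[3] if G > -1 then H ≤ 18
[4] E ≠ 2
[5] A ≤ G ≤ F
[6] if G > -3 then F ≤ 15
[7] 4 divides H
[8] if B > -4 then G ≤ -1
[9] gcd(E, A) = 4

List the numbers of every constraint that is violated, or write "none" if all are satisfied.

No — constraints 5, 7, 8, and 9 are not satisfied.

[1] F + H = 29; 29 mod 7 = 1  true
[2] A = 3 is odd  true
[3] G = 0 > -1, so we need H ≤ 18; H = 15 ≤ 18  true
[4] E = 4, and 4 ≠ 2  true
[5] values 3, 0, 14; A = 3 is not ≤ G = 0  false
[6] G = 0 > -3, so we need F ≤ 15; F = 14 ≤ 15  true
[7] 15 = 4×3 + 3, so 4 does not divide 15  false
[8] B = -3 > -4, so we need G ≤ -1; but G = 0 > -1  false
[9] gcd(4, 3) = 1, not 4  false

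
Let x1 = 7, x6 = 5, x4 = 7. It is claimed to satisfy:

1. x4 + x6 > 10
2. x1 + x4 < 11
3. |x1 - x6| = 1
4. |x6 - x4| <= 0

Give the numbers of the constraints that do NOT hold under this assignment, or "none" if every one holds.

1. x4 + x6 = 7 + 5 = 12; 12 > 10 — holds.
2. x1 + x4 = 7 + 7 = 14; 14 ≥ 11, bound 11 not met — does not hold.
3. |7 - 5| = 2, not 1 — does not hold.
4. |5 - 7| = 2; 2 > 0, exceeds bound 0 — does not hold.

Constraints 2, 3, and 4 are violated.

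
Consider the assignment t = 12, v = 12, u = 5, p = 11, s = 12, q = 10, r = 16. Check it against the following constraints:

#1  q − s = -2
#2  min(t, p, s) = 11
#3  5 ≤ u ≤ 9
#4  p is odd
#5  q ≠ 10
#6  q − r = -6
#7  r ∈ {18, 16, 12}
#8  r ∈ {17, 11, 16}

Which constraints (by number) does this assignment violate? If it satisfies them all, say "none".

Constraint 5 does not hold.

#1 q − s = 10 − 12 = -2 — OK.
#2 min(12, 11, 12) = 11 — OK.
#3 u = 5 lies in [5, 9] — OK.
#4 p = 11 is odd — OK.
#5 q = 10, but 10 is required to differ — violated.
#6 q − r = 10 − 16 = -6 — OK.
#7 r = 16 is in {18, 16, 12} — OK.
#8 r = 16 is in {17, 11, 16} — OK.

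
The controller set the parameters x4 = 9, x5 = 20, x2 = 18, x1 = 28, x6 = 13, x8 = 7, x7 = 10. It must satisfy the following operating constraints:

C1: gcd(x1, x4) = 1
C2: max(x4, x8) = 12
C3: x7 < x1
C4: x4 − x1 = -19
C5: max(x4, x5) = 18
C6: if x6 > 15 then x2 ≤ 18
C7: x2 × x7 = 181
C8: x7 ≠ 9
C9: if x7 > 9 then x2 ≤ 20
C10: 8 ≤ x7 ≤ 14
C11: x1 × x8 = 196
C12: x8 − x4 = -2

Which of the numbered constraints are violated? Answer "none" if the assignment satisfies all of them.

C1: gcd(28, 9) = 1 — OK.
C2: max(9, 7) = 9, not 12 — violated.
C3: x7 = 10, x1 = 28; 10 < 28 — OK.
C4: x4 − x1 = 9 − 28 = -19 — OK.
C5: max(9, 20) = 20, not 18 — violated.
C6: x6 = 13, not > 15; antecedent false, conditional vacuously true — OK.
C7: x2 × x7 = 18 × 10 = 180, not 181 — violated.
C8: x7 = 10, and 10 ≠ 9 — OK.
C9: x7 = 10 > 9, so we need x2 ≤ 20; x2 = 18 ≤ 20 — OK.
C10: x7 = 10 lies in [8, 14] — OK.
C11: x1 × x8 = 28 × 7 = 196 — OK.
C12: x8 − x4 = 7 − 9 = -2 — OK.

Constraints 2, 5, 7 do not hold.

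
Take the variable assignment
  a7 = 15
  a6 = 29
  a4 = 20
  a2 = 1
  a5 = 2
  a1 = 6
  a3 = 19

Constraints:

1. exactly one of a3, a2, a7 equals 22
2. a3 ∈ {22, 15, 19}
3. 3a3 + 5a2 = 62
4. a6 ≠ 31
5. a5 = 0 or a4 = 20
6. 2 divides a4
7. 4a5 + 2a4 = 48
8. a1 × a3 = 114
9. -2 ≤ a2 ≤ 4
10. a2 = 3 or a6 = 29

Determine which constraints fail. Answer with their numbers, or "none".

1. a3=19, a2=1, a7=15; 0 of them equal 22, not exactly one  no
2. a3 = 19 is in {22, 15, 19}  yes
3. 3a3 + 5a2 = 3(19) + 5(1) = 62  yes
4. a6 = 29, and 29 ≠ 31  yes
5. a5 = 2 ≠ 0, but a4 = 20 = 20 (second disjunct)  yes
6. 20 / 2 = 10, so 2 divides 20  yes
7. 4a5 + 2a4 = 4(2) + 2(20) = 48  yes
8. a1 × a3 = 6 × 19 = 114  yes
9. a2 = 1 lies in [-2, 4]  yes
10. a2 = 1 ≠ 3, but a6 = 29 = 29 (second disjunct)  yes

Constraint 1 is violated.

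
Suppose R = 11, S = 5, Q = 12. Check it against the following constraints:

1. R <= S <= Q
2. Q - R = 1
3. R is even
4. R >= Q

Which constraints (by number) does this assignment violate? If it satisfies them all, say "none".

1. values 11, 5, 12; R = 11 is not <= S = 5  no
2. Q - R = 12 - 11 = 1  yes
3. R = 11 is odd  no
4. R = 11, Q = 12; 11 < 12 (want ≥)  no

The assignment fails constraints 1, 3, 4.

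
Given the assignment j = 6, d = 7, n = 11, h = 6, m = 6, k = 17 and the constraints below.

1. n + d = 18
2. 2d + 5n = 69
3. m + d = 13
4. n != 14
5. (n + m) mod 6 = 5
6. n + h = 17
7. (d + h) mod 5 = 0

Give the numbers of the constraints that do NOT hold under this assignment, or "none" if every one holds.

1. n + d = 11 + 7 = 18 — holds.
2. 2d + 5n = 2(7) + 5(11) = 69 — holds.
3. m + d = 6 + 7 = 13 — holds.
4. n = 11, and 11 ≠ 14 — holds.
5. n + m = 17; 17 mod 6 = 5 — holds.
6. n + h = 11 + 6 = 17 — holds.
7. d + h = 13; 13 mod 5 = 3, not 0 — fails.

Constraint 7 does not hold.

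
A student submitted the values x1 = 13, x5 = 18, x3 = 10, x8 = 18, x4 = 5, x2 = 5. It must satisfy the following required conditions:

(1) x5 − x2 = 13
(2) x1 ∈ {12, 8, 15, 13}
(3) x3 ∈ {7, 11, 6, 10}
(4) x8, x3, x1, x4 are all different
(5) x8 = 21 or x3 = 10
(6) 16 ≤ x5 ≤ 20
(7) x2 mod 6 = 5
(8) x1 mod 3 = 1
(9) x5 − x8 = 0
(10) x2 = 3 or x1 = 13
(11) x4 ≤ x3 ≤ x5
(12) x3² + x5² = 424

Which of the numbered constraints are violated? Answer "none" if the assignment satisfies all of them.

The assignment satisfies every constraint.

(1) x5 − x2 = 18 − 5 = 13 — holds.
(2) x1 = 13 is in {12, 8, 15, 13} — holds.
(3) x3 = 10 is in {7, 11, 6, 10} — holds.
(4) values 18, 10, 13, 5 are pairwise distinct — holds.
(5) x8 = 18 ≠ 21, but x3 = 10 = 10 (second disjunct) — holds.
(6) x5 = 18 lies in [16, 20] — holds.
(7) 5 mod 6 = 5 — holds.
(8) 13 mod 3 = 1 — holds.
(9) x5 − x8 = 18 − 18 = 0 — holds.
(10) x2 = 5 ≠ 3, but x1 = 13 = 13 (second disjunct) — holds.
(11) values 5 ≤ 10 ≤ 18 — holds.
(12) x3² + x5² = 10² + 18² = 100 + 324 = 424 — holds.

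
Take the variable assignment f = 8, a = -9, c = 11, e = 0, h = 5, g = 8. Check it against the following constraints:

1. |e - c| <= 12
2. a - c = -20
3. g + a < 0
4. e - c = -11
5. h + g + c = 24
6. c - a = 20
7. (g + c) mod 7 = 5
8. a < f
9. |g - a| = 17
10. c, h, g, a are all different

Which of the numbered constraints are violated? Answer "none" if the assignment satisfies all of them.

Yes — all constraints hold.

1. |0 - 11| = 11; 11 ≤ 12 — satisfied.
2. a - c = -9 - 11 = -20 — satisfied.
3. g + a = 8 + (-9) = -1; -1 < 0 — satisfied.
4. e - c = 0 - 11 = -11 — satisfied.
5. h + g + c = 5 + 8 + 11 = 24 — satisfied.
6. c - a = 11 - (-9) = 20 — satisfied.
7. g + c = 19; 19 mod 7 = 5 — satisfied.
8. a = -9, f = 8; -9 < 8 — satisfied.
9. |8 - (-9)| = 17 — satisfied.
10. values 11, 5, 8, -9 are pairwise distinct — satisfied.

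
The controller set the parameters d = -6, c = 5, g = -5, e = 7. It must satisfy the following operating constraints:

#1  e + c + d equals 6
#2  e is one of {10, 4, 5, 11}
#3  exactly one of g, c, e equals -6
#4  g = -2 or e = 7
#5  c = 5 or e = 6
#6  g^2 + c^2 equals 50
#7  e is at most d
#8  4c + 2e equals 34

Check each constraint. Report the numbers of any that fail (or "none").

No — constraints 2, 3, 7 are not satisfied.

#1 e + c + d = 7 + 5 + (-6) = 6 — satisfied.
#2 e = 7 is not in {10, 4, 5, 11} — violated.
#3 g=-5, c=5, e=7; 0 of them equal -6, not exactly one — violated.
#4 g = -5 ≠ -2, but e = 7 = 7 (second disjunct) — satisfied.
#5 c = 5 = 5 (first disjunct) — satisfied.
#6 g^2 + c^2 = (-5)^2 + 5^2 = 25 + 25 = 50 — satisfied.
#7 e = 7, d = -6; 7 > -6 (want ≤) — violated.
#8 4c + 2e = 4(5) + 2(7) = 34 — satisfied.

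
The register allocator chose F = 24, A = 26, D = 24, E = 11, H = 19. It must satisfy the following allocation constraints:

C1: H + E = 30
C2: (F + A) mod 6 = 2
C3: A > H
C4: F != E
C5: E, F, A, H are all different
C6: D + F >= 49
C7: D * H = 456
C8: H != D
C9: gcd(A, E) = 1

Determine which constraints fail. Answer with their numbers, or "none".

C1: H + E = 19 + 11 = 30  true
C2: F + A = 50; 50 mod 6 = 2  true
C3: A = 26, H = 19; 26 > 19  true
C4: F = 24, E = 11; distinct  true
C5: values 11, 24, 26, 19 are pairwise distinct  true
C6: D + F = 24 + 24 = 48; 48 < 49, bound 49 not met  false
C7: D * H = 24 * 19 = 456  true
C8: H = 19, D = 24; distinct  true
C9: gcd(26, 11) = 1  true

No — constraint 6 is not satisfied.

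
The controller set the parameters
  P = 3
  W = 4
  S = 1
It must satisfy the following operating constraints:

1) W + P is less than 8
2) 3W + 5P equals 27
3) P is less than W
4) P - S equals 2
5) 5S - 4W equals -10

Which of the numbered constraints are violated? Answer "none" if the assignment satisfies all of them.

1) W + P = 4 + 3 = 7; 7 < 8 — satisfied.
2) 3W + 5P = 3(4) + 5(3) = 27 — satisfied.
3) P = 3, W = 4; 3 < 4 — satisfied.
4) P - S = 3 - 1 = 2 — satisfied.
5) 5S - 4W = 5(1) - 4(4) = -11, not -10 — violated.

Violated: 5.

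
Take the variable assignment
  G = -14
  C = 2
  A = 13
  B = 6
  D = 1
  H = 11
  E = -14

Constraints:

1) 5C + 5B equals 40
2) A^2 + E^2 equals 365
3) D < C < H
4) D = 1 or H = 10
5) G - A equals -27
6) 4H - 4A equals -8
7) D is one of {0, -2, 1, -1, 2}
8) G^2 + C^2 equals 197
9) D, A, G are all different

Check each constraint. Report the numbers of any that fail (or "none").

No — constraint 8 is not satisfied.

1) 5C + 5B = 5(2) + 5(6) = 40  ✓
2) A^2 + E^2 = 13^2 + (-14)^2 = 169 + 196 = 365  ✓
3) values 1 < 2 < 11  ✓
4) D = 1 = 1 (first disjunct)  ✓
5) G - A = -14 - 13 = -27  ✓
6) 4H - 4A = 4(11) - 4(13) = -8  ✓
7) D = 1 is in {0, -2, 1, -1, 2}  ✓
8) G^2 + C^2 = (-14)^2 + 2^2 = 196 + 4 = 200, not 197  ✗
9) values 1, 13, -14 are pairwise distinct  ✓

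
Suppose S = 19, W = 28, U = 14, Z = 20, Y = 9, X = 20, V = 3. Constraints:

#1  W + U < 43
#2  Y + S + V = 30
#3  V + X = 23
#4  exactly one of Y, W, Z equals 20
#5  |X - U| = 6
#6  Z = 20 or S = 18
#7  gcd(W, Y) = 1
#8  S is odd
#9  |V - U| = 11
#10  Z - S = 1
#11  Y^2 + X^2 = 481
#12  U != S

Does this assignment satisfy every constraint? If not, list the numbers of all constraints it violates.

The assignment fails constraint 2.

#1 W + U = 28 + 14 = 42; 42 < 43  OK
#2 Y + S + V = 9 + 19 + 3 = 31, not 30  FAIL
#3 V + X = 3 + 20 = 23  OK
#4 Y=9, W=28, Z=20; 1 of them equals 20  OK
#5 |20 - 14| = 6  OK
#6 Z = 20 = 20 (first disjunct)  OK
#7 gcd(28, 9) = 1  OK
#8 S = 19 is odd  OK
#9 |3 - 14| = 11  OK
#10 Z - S = 20 - 19 = 1  OK
#11 Y^2 + X^2 = 9^2 + 20^2 = 81 + 400 = 481  OK
#12 U = 14, S = 19; distinct  OK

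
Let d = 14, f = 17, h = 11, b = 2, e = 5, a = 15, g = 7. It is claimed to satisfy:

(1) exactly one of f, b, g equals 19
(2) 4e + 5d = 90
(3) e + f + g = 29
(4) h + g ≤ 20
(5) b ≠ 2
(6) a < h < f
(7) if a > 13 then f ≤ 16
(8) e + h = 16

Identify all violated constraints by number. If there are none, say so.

Constraints 1, 5, 6, 7 are violated.

(1) f=17, b=2, g=7; 0 of them equal 19, not exactly one  FAIL
(2) 4e + 5d = 4(5) + 5(14) = 90  OK
(3) e + f + g = 5 + 17 + 7 = 29  OK
(4) h + g = 11 + 7 = 18; 18 ≤ 20  OK
(5) b = 2, but 2 is required to differ  FAIL
(6) values 15, 11, 17; a = 15 is not < h = 11  FAIL
(7) a = 15 > 13, so we need f ≤ 16; but f = 17 > 16  FAIL
(8) e + h = 5 + 11 = 16  OK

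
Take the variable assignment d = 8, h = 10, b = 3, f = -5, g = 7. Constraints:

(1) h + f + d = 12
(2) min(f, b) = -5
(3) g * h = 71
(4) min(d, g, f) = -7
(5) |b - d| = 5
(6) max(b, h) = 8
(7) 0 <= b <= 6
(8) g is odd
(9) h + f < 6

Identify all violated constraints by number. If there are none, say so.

No — constraints 1, 3, 4, and 6 are not satisfied.

(1) h + f + d = 10 + (-5) + 8 = 13, not 12 — does not hold.
(2) min(-5, 3) = -5 — holds.
(3) g * h = 7 * 10 = 70, not 71 — does not hold.
(4) min(8, 7, -5) = -5, not -7 — does not hold.
(5) |3 - 8| = 5 — holds.
(6) max(3, 10) = 10, not 8 — does not hold.
(7) b = 3 lies in [0, 6] — holds.
(8) g = 7 is odd — holds.
(9) h + f = 10 + (-5) = 5; 5 < 6 — holds.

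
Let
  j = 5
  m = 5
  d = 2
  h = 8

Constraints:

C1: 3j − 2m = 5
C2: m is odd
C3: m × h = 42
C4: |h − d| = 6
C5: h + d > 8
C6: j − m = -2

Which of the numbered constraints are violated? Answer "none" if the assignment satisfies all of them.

Constraints 3 and 6 do not hold.

C1: 3j − 2m = 3(5) − 2(5) = 5 — holds.
C2: m = 5 is odd — holds.
C3: m × h = 5 × 8 = 40, not 42 — does not hold.
C4: |8 − 2| = 6 — holds.
C5: h + d = 8 + 2 = 10; 10 > 8 — holds.
C6: j − m = 5 − 5 = 0, not -2 — does not hold.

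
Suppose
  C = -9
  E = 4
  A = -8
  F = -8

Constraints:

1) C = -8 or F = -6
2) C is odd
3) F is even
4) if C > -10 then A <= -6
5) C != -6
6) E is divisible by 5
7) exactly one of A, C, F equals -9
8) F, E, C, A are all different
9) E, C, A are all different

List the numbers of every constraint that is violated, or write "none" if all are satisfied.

The assignment fails constraints 1, 6, and 8.

1) C = -9 ≠ -8 and F = -8 ≠ -6; both disjuncts false  false
2) C = -9 is odd  true
3) F = -8 is even  true
4) C = -9 > -10, so we need A ≤ -6; A = -8 ≤ -6  true
5) C = -9, and -9 ≠ -6  true
6) 4 = 5*0 + 4, so 5 does not divide 4  false
7) A=-8, C=-9, F=-8; 1 of them equals -9  true
8) F = A = -8, not all different  false
9) values 4, -9, -8 are pairwise distinct  true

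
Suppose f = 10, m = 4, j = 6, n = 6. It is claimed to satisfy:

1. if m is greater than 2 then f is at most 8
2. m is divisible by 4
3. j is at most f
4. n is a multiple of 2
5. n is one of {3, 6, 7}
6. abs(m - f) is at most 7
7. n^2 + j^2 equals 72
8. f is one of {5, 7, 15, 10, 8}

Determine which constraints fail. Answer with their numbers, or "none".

1. m = 4 > 2, so we need f ≤ 8; but f = 10 > 8  FAIL
2. 4 / 4 = 1, so 4 divides 4  OK
3. j = 6, f = 10; 6 ≤ 10  OK
4. 6 / 2 = 3, so 2 divides 6  OK
5. n = 6 is in {3, 6, 7}  OK
6. abs(4 - 10) = 6; 6 ≤ 7  OK
7. n^2 + j^2 = 6^2 + 6^2 = 36 + 36 = 72  OK
8. f = 10 is in {5, 7, 15, 10, 8}  OK

Constraint 1 is violated.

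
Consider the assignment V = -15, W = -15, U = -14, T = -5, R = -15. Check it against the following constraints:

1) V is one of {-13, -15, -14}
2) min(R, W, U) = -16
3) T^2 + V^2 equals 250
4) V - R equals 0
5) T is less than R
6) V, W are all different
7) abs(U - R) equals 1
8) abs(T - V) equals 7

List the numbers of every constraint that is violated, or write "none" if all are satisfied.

1) V = -15 is in {-13, -15, -14}  yes
2) min(-15, -15, -14) = -15, not -16  no
3) T^2 + V^2 = (-5)^2 + (-15)^2 = 25 + 225 = 250  yes
4) V - R = -15 - (-15) = 0  yes
5) T = -5, R = -15; -5 ≥ -15 (want <)  no
6) V = W = -15, not all different  no
7) abs(-14 - (-15)) = 1  yes
8) abs(-5 - (-15)) = 10, not 7  no

Violated: 2, 5, 6, and 8.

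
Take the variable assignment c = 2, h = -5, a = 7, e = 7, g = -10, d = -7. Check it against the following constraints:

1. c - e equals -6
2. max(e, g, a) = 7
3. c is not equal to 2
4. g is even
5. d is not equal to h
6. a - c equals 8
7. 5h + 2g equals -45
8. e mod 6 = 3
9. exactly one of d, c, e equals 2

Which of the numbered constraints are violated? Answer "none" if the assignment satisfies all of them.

1. c - e = 2 - 7 = -5, not -6  fails
2. max(7, -10, 7) = 7  holds
3. c = 2, but 2 is required to differ  fails
4. g = -10 is even  holds
5. d = -7, h = -5; distinct  holds
6. a - c = 7 - 2 = 5, not 8  fails
7. 5h + 2g = 5(-5) + 2(-10) = -45  holds
8. 7 mod 6 = 1, not 3  fails
9. d=-7, c=2, e=7; 1 of them equals 2  holds

Violated: 1, 3, 6, 8.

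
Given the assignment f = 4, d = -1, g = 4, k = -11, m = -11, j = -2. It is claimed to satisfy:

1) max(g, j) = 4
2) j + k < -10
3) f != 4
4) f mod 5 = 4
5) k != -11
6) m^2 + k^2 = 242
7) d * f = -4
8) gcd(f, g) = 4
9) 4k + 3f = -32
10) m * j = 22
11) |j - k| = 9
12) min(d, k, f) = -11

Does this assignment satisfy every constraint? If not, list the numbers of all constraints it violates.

1) max(4, -2) = 4 — holds.
2) j + k = -2 + (-11) = -13; -13 < -10 — holds.
3) f = 4, but 4 is required to differ — fails.
4) 4 mod 5 = 4 — holds.
5) k = -11, but -11 is required to differ — fails.
6) m^2 + k^2 = (-11)^2 + (-11)^2 = 121 + 121 = 242 — holds.
7) d * f = -1 * 4 = -4 — holds.
8) gcd(4, 4) = 4 — holds.
9) 4k + 3f = 4(-11) + 3(4) = -32 — holds.
10) m * j = -11 * (-2) = 22 — holds.
11) |-2 - (-11)| = 9 — holds.
12) min(-1, -11, 4) = -11 — holds.

Constraints 3, 5 are violated.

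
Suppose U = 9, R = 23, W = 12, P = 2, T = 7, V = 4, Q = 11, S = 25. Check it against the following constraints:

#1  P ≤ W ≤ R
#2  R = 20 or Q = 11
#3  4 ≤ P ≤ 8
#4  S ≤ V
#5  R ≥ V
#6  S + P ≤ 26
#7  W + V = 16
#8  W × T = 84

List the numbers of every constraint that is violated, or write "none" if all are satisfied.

No — constraints 3, 4, and 6 are not satisfied.

#1 values 2 ≤ 12 ≤ 23  ✓
#2 R = 23 ≠ 20, but Q = 11 = 11 (second disjunct)  ✓
#3 P = 2 is outside [4, 8]  ✗
#4 S = 25, V = 4; 25 > 4 (want ≤)  ✗
#5 R = 23, V = 4; 23 ≥ 4  ✓
#6 S + P = 25 + 2 = 27; 27 > 26, bound 26 not met  ✗
#7 W + V = 12 + 4 = 16  ✓
#8 W × T = 12 × 7 = 84  ✓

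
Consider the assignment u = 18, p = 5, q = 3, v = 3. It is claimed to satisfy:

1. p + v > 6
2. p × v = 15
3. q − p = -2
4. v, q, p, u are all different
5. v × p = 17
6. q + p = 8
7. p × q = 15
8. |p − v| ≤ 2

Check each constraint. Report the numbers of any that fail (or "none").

Constraints 4 and 5 are violated.

1. p + v = 5 + 3 = 8; 8 > 6  yes
2. p × v = 5 × 3 = 15  yes
3. q − p = 3 − 5 = -2  yes
4. v = q = 3, not all different  no
5. v × p = 3 × 5 = 15, not 17  no
6. q + p = 3 + 5 = 8  yes
7. p × q = 5 × 3 = 15  yes
8. |5 − 3| = 2; 2 ≤ 2  yes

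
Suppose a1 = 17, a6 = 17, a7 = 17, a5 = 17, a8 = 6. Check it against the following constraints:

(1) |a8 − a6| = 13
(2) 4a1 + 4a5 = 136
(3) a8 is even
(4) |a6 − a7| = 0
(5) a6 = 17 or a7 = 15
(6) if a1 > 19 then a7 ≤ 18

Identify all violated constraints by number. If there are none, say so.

(1) |6 − 17| = 11, not 13  ✗
(2) 4a1 + 4a5 = 4(17) + 4(17) = 136  ✓
(3) a8 = 6 is even  ✓
(4) |17 − 17| = 0  ✓
(5) a6 = 17 = 17 (first disjunct)  ✓
(6) a1 = 17, not > 19; antecedent false, conditional vacuously true  ✓

The assignment fails constraint 1.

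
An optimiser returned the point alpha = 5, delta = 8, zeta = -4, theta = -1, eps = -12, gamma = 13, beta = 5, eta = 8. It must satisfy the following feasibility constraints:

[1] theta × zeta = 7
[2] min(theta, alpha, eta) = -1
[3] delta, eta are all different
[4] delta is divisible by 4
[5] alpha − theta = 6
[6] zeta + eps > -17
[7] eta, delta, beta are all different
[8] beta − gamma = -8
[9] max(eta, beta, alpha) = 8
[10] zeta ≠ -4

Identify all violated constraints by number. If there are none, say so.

No — constraints 1, 3, 7, and 10 are not satisfied.

[1] theta × zeta = -1 × (-4) = 4, not 7  ✗
[2] min(-1, 5, 8) = -1  ✓
[3] delta = eta = 8, not all different  ✗
[4] 8 / 4 = 2, so 4 divides 8  ✓
[5] alpha − theta = 5 − (-1) = 6  ✓
[6] zeta + eps = -4 + (-12) = -16; -16 > -17  ✓
[7] eta = delta = 8, not all different  ✗
[8] beta − gamma = 5 − 13 = -8  ✓
[9] max(8, 5, 5) = 8  ✓
[10] zeta = -4, but -4 is required to differ  ✗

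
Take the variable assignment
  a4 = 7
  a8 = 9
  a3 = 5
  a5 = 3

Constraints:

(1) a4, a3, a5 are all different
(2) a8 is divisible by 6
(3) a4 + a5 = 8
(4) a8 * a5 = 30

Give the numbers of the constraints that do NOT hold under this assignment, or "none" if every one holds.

(1) values 7, 5, 3 are pairwise distinct — holds.
(2) 9 = 6*1 + 3, so 6 does not divide 9 — does not hold.
(3) a4 + a5 = 7 + 3 = 10, not 8 — does not hold.
(4) a8 * a5 = 9 * 3 = 27, not 30 — does not hold.

Violated: 2, 3, 4.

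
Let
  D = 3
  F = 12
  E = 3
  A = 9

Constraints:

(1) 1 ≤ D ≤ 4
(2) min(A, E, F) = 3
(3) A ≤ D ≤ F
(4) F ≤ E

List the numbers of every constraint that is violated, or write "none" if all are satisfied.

Constraints 3 and 4 are violated.

(1) D = 3 lies in [1, 4]  OK
(2) min(9, 3, 12) = 3  OK
(3) values 9, 3, 12; A = 9 is not ≤ D = 3  FAIL
(4) F = 12, E = 3; 12 > 3 (want ≤)  FAIL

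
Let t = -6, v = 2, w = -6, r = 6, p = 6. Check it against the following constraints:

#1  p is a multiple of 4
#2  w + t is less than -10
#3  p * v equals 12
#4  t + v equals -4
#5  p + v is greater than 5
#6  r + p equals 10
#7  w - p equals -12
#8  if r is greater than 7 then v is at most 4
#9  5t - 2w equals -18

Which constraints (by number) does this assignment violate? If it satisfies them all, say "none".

Constraints 1 and 6 do not hold.

#1 6 = 4*1 + 2, so 4 does not divide 6  no
#2 w + t = -6 + (-6) = -12; -12 < -10  yes
#3 p * v = 6 * 2 = 12  yes
#4 t + v = -6 + 2 = -4  yes
#5 p + v = 6 + 2 = 8; 8 > 5  yes
#6 r + p = 6 + 6 = 12, not 10  no
#7 w - p = -6 - 6 = -12  yes
#8 r = 6, not > 7; antecedent false, conditional vacuously true  yes
#9 5t - 2w = 5(-6) - 2(-6) = -18  yes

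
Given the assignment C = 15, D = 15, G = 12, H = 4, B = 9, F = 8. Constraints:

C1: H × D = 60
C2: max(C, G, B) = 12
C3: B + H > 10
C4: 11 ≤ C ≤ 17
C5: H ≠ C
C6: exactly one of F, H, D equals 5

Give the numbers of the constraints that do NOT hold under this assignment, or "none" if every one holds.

C1: H × D = 4 × 15 = 60 — holds.
C2: max(15, 12, 9) = 15, not 12 — does not hold.
C3: B + H = 9 + 4 = 13; 13 > 10 — holds.
C4: C = 15 lies in [11, 17] — holds.
C5: H = 4, C = 15; distinct — holds.
C6: F=8, H=4, D=15; 0 of them equal 5, not exactly one — does not hold.

No — constraints 2, 6 are not satisfied.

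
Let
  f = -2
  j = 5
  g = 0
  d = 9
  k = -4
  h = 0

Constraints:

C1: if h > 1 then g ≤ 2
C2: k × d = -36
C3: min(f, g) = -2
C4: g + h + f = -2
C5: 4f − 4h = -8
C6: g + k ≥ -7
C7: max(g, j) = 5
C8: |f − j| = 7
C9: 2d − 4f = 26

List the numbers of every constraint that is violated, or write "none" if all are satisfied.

C1: h = 0, not > 1; antecedent false, conditional vacuously true  ✔
C2: k × d = -4 × 9 = -36  ✔
C3: min(-2, 0) = -2  ✔
C4: g + h + f = 0 + 0 + (-2) = -2  ✔
C5: 4f − 4h = 4(-2) − 4(0) = -8  ✔
C6: g + k = 0 + (-4) = -4; -4 ≥ -7  ✔
C7: max(0, 5) = 5  ✔
C8: |-2 − 5| = 7  ✔
C9: 2d − 4f = 2(9) − 4(-2) = 26  ✔

None — every constraint holds.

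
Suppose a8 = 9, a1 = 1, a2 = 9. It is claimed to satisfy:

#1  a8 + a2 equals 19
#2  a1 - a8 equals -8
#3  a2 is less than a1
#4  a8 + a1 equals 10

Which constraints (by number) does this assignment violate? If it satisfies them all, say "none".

#1 a8 + a2 = 9 + 9 = 18, not 19 — violated.
#2 a1 - a8 = 1 - 9 = -8 — satisfied.
#3 a2 = 9, a1 = 1; 9 ≥ 1 (want <) — violated.
#4 a8 + a1 = 9 + 1 = 10 — satisfied.

Constraints 1 and 3 do not hold.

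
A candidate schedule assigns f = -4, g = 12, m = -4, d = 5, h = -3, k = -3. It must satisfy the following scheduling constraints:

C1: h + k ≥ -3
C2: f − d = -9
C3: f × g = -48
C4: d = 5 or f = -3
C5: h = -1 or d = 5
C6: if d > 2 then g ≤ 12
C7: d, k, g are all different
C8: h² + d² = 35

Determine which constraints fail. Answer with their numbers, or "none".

C1: h + k = -3 + (-3) = -6; -6 < -3, bound -3 not met — violated.
C2: f − d = -4 − 5 = -9 — satisfied.
C3: f × g = -4 × 12 = -48 — satisfied.
C4: d = 5 = 5 (first disjunct) — satisfied.
C5: h = -3 ≠ -1, but d = 5 = 5 (second disjunct) — satisfied.
C6: d = 5 > 2, so we need g ≤ 12; g = 12 ≤ 12 — satisfied.
C7: values 5, -3, 12 are pairwise distinct — satisfied.
C8: h² + d² = (-3)² + 5² = 9 + 25 = 34, not 35 — violated.

Violated: 1, 8.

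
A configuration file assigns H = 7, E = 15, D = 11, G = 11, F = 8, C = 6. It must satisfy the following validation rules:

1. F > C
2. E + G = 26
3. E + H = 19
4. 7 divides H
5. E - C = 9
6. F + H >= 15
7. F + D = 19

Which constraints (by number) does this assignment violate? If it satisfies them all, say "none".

1. F = 8, C = 6; 8 > 6  true
2. E + G = 15 + 11 = 26  true
3. E + H = 15 + 7 = 22, not 19  false
4. 7 / 7 = 1, so 7 divides 7  true
5. E - C = 15 - 6 = 9  true
6. F + H = 8 + 7 = 15; 15 ≥ 15  true
7. F + D = 8 + 11 = 19  true

No — constraint 3 is not satisfied.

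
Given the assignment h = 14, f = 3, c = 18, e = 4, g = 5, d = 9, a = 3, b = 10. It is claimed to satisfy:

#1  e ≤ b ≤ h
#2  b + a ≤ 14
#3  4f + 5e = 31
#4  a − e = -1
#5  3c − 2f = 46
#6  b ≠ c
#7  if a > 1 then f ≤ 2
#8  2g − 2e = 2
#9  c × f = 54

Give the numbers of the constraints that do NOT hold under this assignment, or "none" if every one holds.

#1 values 4 ≤ 10 ≤ 14 — OK.
#2 b + a = 10 + 3 = 13; 13 ≤ 14 — OK.
#3 4f + 5e = 4(3) + 5(4) = 32, not 31 — violated.
#4 a − e = 3 − 4 = -1 — OK.
#5 3c − 2f = 3(18) − 2(3) = 48, not 46 — violated.
#6 b = 10, c = 18; distinct — OK.
#7 a = 3 > 1, so we need f ≤ 2; but f = 3 > 2 — violated.
#8 2g − 2e = 2(5) − 2(4) = 2 — OK.
#9 c × f = 18 × 3 = 54 — OK.

Constraints 3, 5, and 7 are violated.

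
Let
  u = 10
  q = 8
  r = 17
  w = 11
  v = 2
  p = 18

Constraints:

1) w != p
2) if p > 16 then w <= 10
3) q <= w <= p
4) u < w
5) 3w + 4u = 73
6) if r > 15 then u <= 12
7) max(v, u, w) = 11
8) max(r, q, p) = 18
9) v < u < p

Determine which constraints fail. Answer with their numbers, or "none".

1) w = 11, p = 18; distinct  yes
2) p = 18 > 16, so we need w ≤ 10; but w = 11 > 10  no
3) values 8 <= 11 <= 18  yes
4) u = 10, w = 11; 10 < 11  yes
5) 3w + 4u = 3(11) + 4(10) = 73  yes
6) r = 17 > 15, so we need u ≤ 12; u = 10 ≤ 12  yes
7) max(2, 10, 11) = 11  yes
8) max(17, 8, 18) = 18  yes
9) values 2 < 10 < 18  yes

No — constraint 2 is not satisfied.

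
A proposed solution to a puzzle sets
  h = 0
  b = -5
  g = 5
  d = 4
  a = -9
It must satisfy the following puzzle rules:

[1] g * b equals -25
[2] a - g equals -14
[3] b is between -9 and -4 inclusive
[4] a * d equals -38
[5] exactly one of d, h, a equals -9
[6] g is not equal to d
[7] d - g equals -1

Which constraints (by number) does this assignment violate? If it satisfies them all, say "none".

Violated: 4.

[1] g * b = 5 * (-5) = -25  OK
[2] a - g = -9 - 5 = -14  OK
[3] b = -5 lies in [-9, -4]  OK
[4] a * d = -9 * 4 = -36, not -38  FAIL
[5] d=4, h=0, a=-9; 1 of them equals -9  OK
[6] g = 5, d = 4; distinct  OK
[7] d - g = 4 - 5 = -1  OK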